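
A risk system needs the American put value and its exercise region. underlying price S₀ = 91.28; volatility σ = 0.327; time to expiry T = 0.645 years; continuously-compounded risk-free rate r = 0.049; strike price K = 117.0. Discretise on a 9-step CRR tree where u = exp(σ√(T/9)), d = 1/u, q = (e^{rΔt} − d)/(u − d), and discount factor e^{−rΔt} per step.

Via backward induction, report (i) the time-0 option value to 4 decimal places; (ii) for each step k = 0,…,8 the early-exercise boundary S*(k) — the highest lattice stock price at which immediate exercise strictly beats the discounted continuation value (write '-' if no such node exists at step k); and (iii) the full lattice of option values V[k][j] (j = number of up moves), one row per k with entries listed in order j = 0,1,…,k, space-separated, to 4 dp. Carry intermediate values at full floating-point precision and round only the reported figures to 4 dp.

Δt=0.07167  u=1.09149  d=0.91618  q=0.49820  discount=0.99649
step 9 (expiry): payoffs max(K−S,0) = 75.4843 67.5406 58.0770 46.8026 33.3709 17.3692 0.0000 0.0000 0.0000 0.0000
step 8: (k=8,j=0): S=45.3138, (K−S)⁺=71.6862, hold=71.2760 ⇒ V=71.6862 exercise | (k=8,j=1): S=53.9842, (K−S)⁺=63.0158, hold=62.6056 ⇒ V=63.0158 exercise | (k=8,j=2): S=64.3136, (K−S)⁺=52.6864, hold=52.2762 ⇒ V=52.6864 exercise | (k=8,j=3): S=76.6195, (K−S)⁺=40.3805, hold=39.9703 ⇒ V=40.3805 exercise | (k=8,j=4): S=91.2800, (K−S)⁺=25.7200, hold=25.3099 ⇒ V=25.7200 exercise | (k=8,j=5): S=108.7456, (K−S)⁺=8.2544, hold=8.6854 ⇒ V=8.6854 continue | (k=8,j=6): S=129.5532, (K−S)⁺=0.0000, hold=0.0000 ⇒ V=0.0000 continue | (k=8,j=7): S=154.3421, (K−S)⁺=0.0000, hold=0.0000 ⇒ V=0.0000 continue | (k=8,j=8): S=183.8741, (K−S)⁺=0.0000, hold=0.0000 ⇒ V=0.0000 continue  boundary S*=91.2800
step 7: (k=7,j=0): S=49.4594, (K−S)⁺=67.5406, hold=67.1305 ⇒ V=67.5406 exercise | (k=7,j=1): S=58.9230, (K−S)⁺=58.0770, hold=57.6668 ⇒ V=58.0770 exercise | (k=7,j=2): S=70.1974, (K−S)⁺=46.8026, hold=46.3924 ⇒ V=46.8026 exercise | (k=7,j=3): S=83.6291, (K−S)⁺=33.3709, hold=32.9607 ⇒ V=33.3709 exercise | (k=7,j=4): S=99.6308, (K−S)⁺=17.3692, hold=17.1730 ⇒ V=17.3692 exercise | (k=7,j=5): S=118.6943, (K−S)⁺=0.0000, hold=4.3431 ⇒ V=4.3431 continue | (k=7,j=6): S=141.4055, (K−S)⁺=0.0000, hold=0.0000 ⇒ V=0.0000 continue | (k=7,j=7): S=168.4622, (K−S)⁺=0.0000, hold=0.0000 ⇒ V=0.0000 continue  boundary S*=99.6308
step 6: (k=6,j=0): S=53.9842, (K−S)⁺=63.0158, hold=62.6056 ⇒ V=63.0158 exercise | (k=6,j=1): S=64.3136, (K−S)⁺=52.6864, hold=52.2762 ⇒ V=52.6864 exercise | (k=6,j=2): S=76.6195, (K−S)⁺=40.3805, hold=39.9703 ⇒ V=40.3805 exercise | (k=6,j=3): S=91.2800, (K−S)⁺=25.7200, hold=25.3099 ⇒ V=25.7200 exercise | (k=6,j=4): S=108.7456, (K−S)⁺=8.2544, hold=10.8415 ⇒ V=10.8415 continue | (k=6,j=5): S=129.5532, (K−S)⁺=0.0000, hold=2.1717 ⇒ V=2.1717 continue | (k=6,j=6): S=154.3421, (K−S)⁺=0.0000, hold=0.0000 ⇒ V=0.0000 continue  boundary S*=91.2800
step 5: (k=5,j=0): S=58.9230, (K−S)⁺=58.0770, hold=57.6668 ⇒ V=58.0770 exercise | (k=5,j=1): S=70.1974, (K−S)⁺=46.8026, hold=46.3924 ⇒ V=46.8026 exercise | (k=5,j=2): S=83.6291, (K−S)⁺=33.3709, hold=32.9607 ⇒ V=33.3709 exercise | (k=5,j=3): S=99.6308, (K−S)⁺=17.3692, hold=18.2434 ⇒ V=18.2434 continue | (k=5,j=4): S=118.6943, (K−S)⁺=0.0000, hold=6.4994 ⇒ V=6.4994 continue | (k=5,j=5): S=141.4055, (K−S)⁺=0.0000, hold=1.0860 ⇒ V=1.0860 continue  boundary S*=83.6291
step 4: (k=4,j=0): S=64.3136, (K−S)⁺=52.6864, hold=52.2762 ⇒ V=52.6864 exercise | (k=4,j=1): S=76.6195, (K−S)⁺=40.3805, hold=39.9703 ⇒ V=40.3805 exercise | (k=4,j=2): S=91.2800, (K−S)⁺=25.7200, hold=25.7439 ⇒ V=25.7439 continue | (k=4,j=3): S=108.7456, (K−S)⁺=8.2544, hold=12.3491 ⇒ V=12.3491 continue | (k=4,j=4): S=129.5532, (K−S)⁺=0.0000, hold=3.7891 ⇒ V=3.7891 continue  boundary S*=76.6195
step 3: (k=3,j=0): S=70.1974, (K−S)⁺=46.8026, hold=46.3924 ⇒ V=46.8026 exercise | (k=3,j=1): S=83.6291, (K−S)⁺=33.3709, hold=32.9726 ⇒ V=33.3709 exercise | (k=3,j=2): S=99.6308, (K−S)⁺=17.3692, hold=19.0038 ⇒ V=19.0038 continue | (k=3,j=3): S=118.6943, (K−S)⁺=0.0000, hold=8.0562 ⇒ V=8.0562 continue  boundary S*=83.6291
step 2: (k=2,j=0): S=76.6195, (K−S)⁺=40.3805, hold=39.9703 ⇒ V=40.3805 exercise | (k=2,j=1): S=91.2800, (K−S)⁺=25.7200, hold=26.1214 ⇒ V=26.1214 continue | (k=2,j=2): S=108.7456, (K−S)⁺=8.2544, hold=13.5023 ⇒ V=13.5023 continue  boundary S*=76.6195
step 1: (k=1,j=0): S=83.6291, (K−S)⁺=33.3709, hold=33.1600 ⇒ V=33.3709 exercise | (k=1,j=1): S=99.6308, (K−S)⁺=17.3692, hold=19.7651 ⇒ V=19.7651 continue  boundary S*=83.6291
step 0: (k=0,j=0): S=91.2800, (K−S)⁺=25.7200, hold=26.4993 ⇒ V=26.4993 continue  boundary S*=-

price = 26.4993
boundary = - 83.6291 76.6195 83.6291 76.6195 83.6291 91.2800 99.6308 91.2800
tree:
26.4993
33.3709 19.7651
40.3805 26.1214 13.5023
46.8026 33.3709 19.0038 8.0562
52.6864 40.3805 25.7439 12.3491 3.7891
58.0770 46.8026 33.3709 18.2434 6.4994 1.0860
63.0158 52.6864 40.3805 25.7200 10.8415 2.1717 0.0000
67.5406 58.0770 46.8026 33.3709 17.3692 4.3431 0.0000 0.0000
71.6862 63.0158 52.6864 40.3805 25.7200 8.6854 0.0000 0.0000 0.0000
75.4843 67.5406 58.0770 46.8026 33.3709 17.3692 0.0000 0.0000 0.0000 0.0000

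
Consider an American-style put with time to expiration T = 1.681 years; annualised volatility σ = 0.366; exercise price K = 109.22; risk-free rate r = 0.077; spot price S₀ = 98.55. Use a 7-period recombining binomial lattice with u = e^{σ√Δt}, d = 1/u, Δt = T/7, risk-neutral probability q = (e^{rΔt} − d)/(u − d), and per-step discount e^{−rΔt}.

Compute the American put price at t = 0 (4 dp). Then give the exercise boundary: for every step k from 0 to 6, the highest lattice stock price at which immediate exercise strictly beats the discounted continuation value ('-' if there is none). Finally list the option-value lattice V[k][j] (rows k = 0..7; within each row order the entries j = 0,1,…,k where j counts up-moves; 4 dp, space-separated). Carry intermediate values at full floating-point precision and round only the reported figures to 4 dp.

params: Δt=0.24014 u=1.19645 d=0.83581 q=0.50703 e^(-rΔt)=0.98168
t_7 payoffs: 81.1396 69.0233 51.6791 26.8511 0.0000 0.0000 0.0000 0.0000
t_6: node(6,0) S=33.5967 payoff=75.6233 vs cont=73.6223 → 75.6233 [stop]  node(6,1) S=48.0932 payoff=61.1268 vs cont=59.1258 → 61.1268 [stop]  node(6,2) S=68.8446 payoff=40.3754 vs cont=38.3744 → 40.3754 [stop]  node(6,3) S=98.5500 payoff=10.6700 vs cont=12.9943 → 12.9943 [wait]  node(6,4) S=141.0728 payoff=0.0000 vs cont=0.0000 → 0.0000 [wait]  node(6,5) S=201.9435 payoff=0.0000 vs cont=0.0000 → 0.0000 [wait]  node(6,6) S=289.0790 payoff=0.0000 vs cont=0.0000 → 0.0000 [wait]  ⇒ S*(6)=68.8446
t_5: node(5,0) S=40.1967 payoff=69.0233 vs cont=67.0223 → 69.0233 [stop]  node(5,1) S=57.5409 payoff=51.6791 vs cont=49.6781 → 51.6791 [stop]  node(5,2) S=82.3689 payoff=26.8511 vs cont=26.0069 → 26.8511 [stop]  node(5,3) S=117.9098 payoff=0.0000 vs cont=6.2884 → 6.2884 [wait]  node(5,4) S=168.7861 payoff=0.0000 vs cont=0.0000 → 0.0000 [wait]  node(5,5) S=241.6146 payoff=0.0000 vs cont=0.0000 → 0.0000 [wait]  ⇒ S*(5)=82.3689
t_4: node(4,0) S=48.0932 payoff=61.1268 vs cont=59.1258 → 61.1268 [stop]  node(4,1) S=68.8446 payoff=40.3754 vs cont=38.3744 → 40.3754 [stop]  node(4,2) S=98.5500 payoff=10.6700 vs cont=16.1243 → 16.1243 [wait]  node(4,3) S=141.0728 payoff=0.0000 vs cont=3.0432 → 3.0432 [wait]  node(4,4) S=201.9435 payoff=0.0000 vs cont=0.0000 → 0.0000 [wait]  ⇒ S*(4)=68.8446
t_3: node(3,0) S=57.5409 payoff=51.6791 vs cont=49.6781 → 51.6791 [stop]  node(3,1) S=82.3689 payoff=26.8511 vs cont=27.5649 → 27.5649 [wait]  node(3,2) S=117.9098 payoff=0.0000 vs cont=9.3179 → 9.3179 [wait]  node(3,3) S=168.7861 payoff=0.0000 vs cont=1.4727 → 1.4727 [wait]  ⇒ S*(3)=57.5409
t_2: node(2,0) S=68.8446 payoff=40.3754 vs cont=38.7296 → 40.3754 [stop]  node(2,1) S=98.5500 payoff=10.6700 vs cont=17.9776 → 17.9776 [wait]  node(2,2) S=141.0728 payoff=0.0000 vs cont=5.2423 → 5.2423 [wait]  ⇒ S*(2)=68.8446
t_1: node(1,0) S=82.3689 payoff=26.8511 vs cont=28.4873 → 28.4873 [wait]  node(1,1) S=117.9098 payoff=0.0000 vs cont=11.3093 → 11.3093 [wait]  ⇒ S*(1)=-
t_0: node(0,0) S=98.5500 payoff=10.6700 vs cont=19.4152 → 19.4152 [wait]  ⇒ S*(0)=-

price = 19.4152
boundary = - - 68.8446 57.5409 68.8446 82.3689 68.8446
tree:
19.4152
28.4873 11.3093
40.3754 17.9776 5.2423
51.6791 27.5649 9.3179 1.4727
61.1268 40.3754 16.1243 3.0432 0.0000
69.0233 51.6791 26.8511 6.2884 0.0000 0.0000
75.6233 61.1268 40.3754 12.9943 0.0000 0.0000 0.0000
81.1396 69.0233 51.6791 26.8511 0.0000 0.0000 0.0000 0.0000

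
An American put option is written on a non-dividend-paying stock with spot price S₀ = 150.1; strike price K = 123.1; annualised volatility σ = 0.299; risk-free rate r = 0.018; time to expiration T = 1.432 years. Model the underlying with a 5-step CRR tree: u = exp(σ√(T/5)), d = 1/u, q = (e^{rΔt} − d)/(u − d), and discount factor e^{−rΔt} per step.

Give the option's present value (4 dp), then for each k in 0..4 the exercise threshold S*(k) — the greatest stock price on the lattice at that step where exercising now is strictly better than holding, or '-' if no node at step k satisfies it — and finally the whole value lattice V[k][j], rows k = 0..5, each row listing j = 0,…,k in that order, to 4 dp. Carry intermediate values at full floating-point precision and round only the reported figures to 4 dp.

price = 7.4668
boundary = - - - - 79.1422
tree:
7.4668
12.3012 2.2294
19.7157 4.2779 0.0000
30.3699 8.2087 0.0000 0.0000
43.9578 15.7513 0.0000 0.0000 0.0000
55.6604 30.2245 0.0000 0.0000 0.0000 0.0000

Δt=0.28640  u=1.17353  d=0.85213  q=0.47616  discount=0.99486
step 5 (expiry): payoffs max(K−S,0) = 55.6604 30.2245 0.0000 0.0000 0.0000 0.0000
step 4: (k=4,j=0): S=79.1422, (K−S)⁺=43.9578, hold=43.3248 ⇒ V=43.9578 exercise | (k=4,j=1): S=108.9919, (K−S)⁺=14.1081, hold=15.7513 ⇒ V=15.7513 continue | (k=4,j=2): S=150.1000, (K−S)⁺=0.0000, hold=0.0000 ⇒ V=0.0000 continue | (k=4,j=3): S=206.7126, (K−S)⁺=0.0000, hold=0.0000 ⇒ V=0.0000 continue | (k=4,j=4): S=284.6776, (K−S)⁺=0.0000, hold=0.0000 ⇒ V=0.0000 continue  boundary S*=79.1422
step 3: (k=3,j=0): S=92.8755, (K−S)⁺=30.2245, hold=30.3699 ⇒ V=30.3699 continue | (k=3,j=1): S=127.9050, (K−S)⁺=0.0000, hold=8.2087 ⇒ V=8.2087 continue | (k=3,j=2): S=176.1464, (K−S)⁺=0.0000, hold=0.0000 ⇒ V=0.0000 continue | (k=3,j=3): S=242.5829, (K−S)⁺=0.0000, hold=0.0000 ⇒ V=0.0000 continue  boundary S*=-
step 2: (k=2,j=0): S=108.9919, (K−S)⁺=14.1081, hold=19.7157 ⇒ V=19.7157 continue | (k=2,j=1): S=150.1000, (K−S)⁺=0.0000, hold=4.2779 ⇒ V=4.2779 continue | (k=2,j=2): S=206.7126, (K−S)⁺=0.0000, hold=0.0000 ⇒ V=0.0000 continue  boundary S*=-
step 1: (k=1,j=0): S=127.9050, (K−S)⁺=0.0000, hold=12.3012 ⇒ V=12.3012 continue | (k=1,j=1): S=176.1464, (K−S)⁺=0.0000, hold=2.2294 ⇒ V=2.2294 continue  boundary S*=-
step 0: (k=0,j=0): S=150.1000, (K−S)⁺=0.0000, hold=7.4668 ⇒ V=7.4668 continue  boundary S*=-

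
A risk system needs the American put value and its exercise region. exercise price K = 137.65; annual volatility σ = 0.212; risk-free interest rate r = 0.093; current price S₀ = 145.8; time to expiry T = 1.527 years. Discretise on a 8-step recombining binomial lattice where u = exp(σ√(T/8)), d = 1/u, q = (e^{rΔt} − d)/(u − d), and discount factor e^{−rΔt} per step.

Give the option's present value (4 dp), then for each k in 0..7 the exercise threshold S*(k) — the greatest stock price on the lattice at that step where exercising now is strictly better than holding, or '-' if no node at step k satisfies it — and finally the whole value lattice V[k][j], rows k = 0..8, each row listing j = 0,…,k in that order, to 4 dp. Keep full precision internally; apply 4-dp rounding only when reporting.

Δt=0.19087  u=1.09705  d=0.91154  q=0.57341  discount=0.98241
step 8 (expiry): payoffs max(K−S,0) = 68.1542 54.0111 36.9897 16.5044 0.0000 0.0000 0.0000 0.0000 0.0000
step 7: (k=7,j=0): S=76.2401, (K−S)⁺=61.4099, hold=58.9880 ⇒ V=61.4099 exercise | (k=7,j=1): S=91.7557, (K−S)⁺=45.8943, hold=43.4724 ⇒ V=45.8943 exercise | (k=7,j=2): S=110.4289, (K−S)⁺=27.2211, hold=24.7991 ⇒ V=27.2211 exercise | (k=7,j=3): S=132.9023, (K−S)⁺=4.7477, hold=6.9168 ⇒ V=6.9168 continue | (k=7,j=4): S=159.9493, (K−S)⁺=0.0000, hold=0.0000 ⇒ V=0.0000 continue | (k=7,j=5): S=192.5006, (K−S)⁺=0.0000, hold=0.0000 ⇒ V=0.0000 continue | (k=7,j=6): S=231.6765, (K−S)⁺=0.0000, hold=0.0000 ⇒ V=0.0000 continue | (k=7,j=7): S=278.8250, (K−S)⁺=0.0000, hold=0.0000 ⇒ V=0.0000 continue  boundary S*=110.4289
step 6: (k=6,j=0): S=83.6389, (K−S)⁺=54.0111, hold=51.5892 ⇒ V=54.0111 exercise | (k=6,j=1): S=100.6603, (K−S)⁺=36.9897, hold=34.5678 ⇒ V=36.9897 exercise | (k=6,j=2): S=121.1456, (K−S)⁺=16.5044, hold=15.3044 ⇒ V=16.5044 exercise | (k=6,j=3): S=145.8000, (K−S)⁺=0.0000, hold=2.8987 ⇒ V=2.8987 continue | (k=6,j=4): S=175.4718, (K−S)⁺=0.0000, hold=0.0000 ⇒ V=0.0000 continue | (k=6,j=5): S=211.1821, (K−S)⁺=0.0000, hold=0.0000 ⇒ V=0.0000 continue | (k=6,j=6): S=254.1597, (K−S)⁺=0.0000, hold=0.0000 ⇒ V=0.0000 continue  boundary S*=121.1456
step 5: (k=5,j=0): S=91.7557, (K−S)⁺=45.8943, hold=43.4724 ⇒ V=45.8943 exercise | (k=5,j=1): S=110.4289, (K−S)⁺=27.2211, hold=24.7991 ⇒ V=27.2211 exercise | (k=5,j=2): S=132.9023, (K−S)⁺=4.7477, hold=8.5497 ⇒ V=8.5497 continue | (k=5,j=3): S=159.9493, (K−S)⁺=0.0000, hold=1.2148 ⇒ V=1.2148 continue | (k=5,j=4): S=192.5006, (K−S)⁺=0.0000, hold=0.0000 ⇒ V=0.0000 continue | (k=5,j=5): S=231.6765, (K−S)⁺=0.0000, hold=0.0000 ⇒ V=0.0000 continue  boundary S*=110.4289
step 4: (k=4,j=0): S=100.6603, (K−S)⁺=36.9897, hold=34.5678 ⇒ V=36.9897 exercise | (k=4,j=1): S=121.1456, (K−S)⁺=16.5044, hold=16.2242 ⇒ V=16.5044 exercise | (k=4,j=2): S=145.8000, (K−S)⁺=0.0000, hold=4.2674 ⇒ V=4.2674 continue | (k=4,j=3): S=175.4718, (K−S)⁺=0.0000, hold=0.5091 ⇒ V=0.5091 continue | (k=4,j=4): S=211.1821, (K−S)⁺=0.0000, hold=0.0000 ⇒ V=0.0000 continue  boundary S*=121.1456
step 3: (k=3,j=0): S=110.4289, (K−S)⁺=27.2211, hold=24.7991 ⇒ V=27.2211 exercise | (k=3,j=1): S=132.9023, (K−S)⁺=4.7477, hold=9.3207 ⇒ V=9.3207 continue | (k=3,j=2): S=159.9493, (K−S)⁺=0.0000, hold=2.0752 ⇒ V=2.0752 continue | (k=3,j=3): S=192.5006, (K−S)⁺=0.0000, hold=0.2134 ⇒ V=0.2134 continue  boundary S*=110.4289
step 2: (k=2,j=0): S=121.1456, (K−S)⁺=16.5044, hold=16.6585 ⇒ V=16.6585 continue | (k=2,j=1): S=145.8000, (K−S)⁺=0.0000, hold=5.0752 ⇒ V=5.0752 continue | (k=2,j=2): S=175.4718, (K−S)⁺=0.0000, hold=0.9899 ⇒ V=0.9899 continue  boundary S*=-
step 1: (k=1,j=0): S=132.9023, (K−S)⁺=4.7477, hold=9.8403 ⇒ V=9.8403 continue | (k=1,j=1): S=159.9493, (K−S)⁺=0.0000, hold=2.6846 ⇒ V=2.6846 continue  boundary S*=-
step 0: (k=0,j=0): S=145.8000, (K−S)⁺=0.0000, hold=5.6362 ⇒ V=5.6362 continue  boundary S*=-

price = 5.6362
boundary = - - - 110.4289 121.1456 110.4289 121.1456 110.4289
tree:
5.6362
9.8403 2.6846
16.6585 5.0752 0.9899
27.2211 9.3207 2.0752 0.2134
36.9897 16.5044 4.2674 0.5091 0.0000
45.8943 27.2211 8.5497 1.2148 0.0000 0.0000
54.0111 36.9897 16.5044 2.8987 0.0000 0.0000 0.0000
61.4099 45.8943 27.2211 6.9168 0.0000 0.0000 0.0000 0.0000
68.1542 54.0111 36.9897 16.5044 0.0000 0.0000 0.0000 0.0000 0.0000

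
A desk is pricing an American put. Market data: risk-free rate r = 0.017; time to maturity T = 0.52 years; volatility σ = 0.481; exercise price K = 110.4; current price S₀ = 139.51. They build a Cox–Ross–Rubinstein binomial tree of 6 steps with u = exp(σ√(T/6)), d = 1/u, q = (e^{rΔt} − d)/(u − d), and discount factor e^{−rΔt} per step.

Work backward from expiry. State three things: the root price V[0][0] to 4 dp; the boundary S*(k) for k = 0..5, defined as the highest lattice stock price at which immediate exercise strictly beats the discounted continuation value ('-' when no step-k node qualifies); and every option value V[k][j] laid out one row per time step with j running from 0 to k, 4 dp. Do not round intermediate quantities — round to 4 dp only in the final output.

price = 6.1934
boundary = - - - - 79.1802 91.2250
tree:
6.1934
9.6730 2.2866
14.7713 3.9508 0.4161
21.9065 6.7666 0.7860 0.0000
31.2198 11.4665 1.4847 0.0000 0.0000
41.6743 19.1750 2.8046 0.0000 0.0000 0.0000
50.7484 31.2198 5.2980 0.0000 0.0000 0.0000 0.0000

Δt=0.08667  u=1.15212  d=0.86797  q=0.46985  discount=0.99853
step 6 (expiry): payoffs max(K−S,0) = 50.7484 31.2198 5.2980 0.0000 0.0000 0.0000 0.0000
step 5: (k=5,j=0): S=68.7257, (K−S)⁺=41.6743, hold=41.5117 ⇒ V=41.6743 exercise | (k=5,j=1): S=91.2250, (K−S)⁺=19.1750, hold=19.0125 ⇒ V=19.1750 exercise | (k=5,j=2): S=121.0900, (K−S)⁺=0.0000, hold=2.8046 ⇒ V=2.8046 continue | (k=5,j=3): S=160.7321, (K−S)⁺=0.0000, hold=0.0000 ⇒ V=0.0000 continue | (k=5,j=4): S=213.3521, (K−S)⁺=0.0000, hold=0.0000 ⇒ V=0.0000 continue | (k=5,j=5): S=283.1988, (K−S)⁺=0.0000, hold=0.0000 ⇒ V=0.0000 continue  boundary S*=91.2250
step 4: (k=4,j=0): S=79.1802, (K−S)⁺=31.2198, hold=31.0573 ⇒ V=31.2198 exercise | (k=4,j=1): S=105.1020, (K−S)⁺=5.2980, hold=11.4665 ⇒ V=11.4665 continue | (k=4,j=2): S=139.5100, (K−S)⁺=0.0000, hold=1.4847 ⇒ V=1.4847 continue | (k=4,j=3): S=185.1824, (K−S)⁺=0.0000, hold=0.0000 ⇒ V=0.0000 continue | (k=4,j=4): S=245.8070, (K−S)⁺=0.0000, hold=0.0000 ⇒ V=0.0000 continue  boundary S*=79.1802
step 3: (k=3,j=0): S=91.2250, (K−S)⁺=19.1750, hold=21.9065 ⇒ V=21.9065 continue | (k=3,j=1): S=121.0900, (K−S)⁺=0.0000, hold=6.7666 ⇒ V=6.7666 continue | (k=3,j=2): S=160.7321, (K−S)⁺=0.0000, hold=0.7860 ⇒ V=0.7860 continue | (k=3,j=3): S=213.3521, (K−S)⁺=0.0000, hold=0.0000 ⇒ V=0.0000 continue  boundary S*=-
step 2: (k=2,j=0): S=105.1020, (K−S)⁺=5.2980, hold=14.7713 ⇒ V=14.7713 continue | (k=2,j=1): S=139.5100, (K−S)⁺=0.0000, hold=3.9508 ⇒ V=3.9508 continue | (k=2,j=2): S=185.1824, (K−S)⁺=0.0000, hold=0.4161 ⇒ V=0.4161 continue  boundary S*=-
step 1: (k=1,j=0): S=121.0900, (K−S)⁺=0.0000, hold=9.6730 ⇒ V=9.6730 continue | (k=1,j=1): S=160.7321, (K−S)⁺=0.0000, hold=2.2866 ⇒ V=2.2866 continue  boundary S*=-
step 0: (k=0,j=0): S=139.5100, (K−S)⁺=0.0000, hold=6.1934 ⇒ V=6.1934 continue  boundary S*=-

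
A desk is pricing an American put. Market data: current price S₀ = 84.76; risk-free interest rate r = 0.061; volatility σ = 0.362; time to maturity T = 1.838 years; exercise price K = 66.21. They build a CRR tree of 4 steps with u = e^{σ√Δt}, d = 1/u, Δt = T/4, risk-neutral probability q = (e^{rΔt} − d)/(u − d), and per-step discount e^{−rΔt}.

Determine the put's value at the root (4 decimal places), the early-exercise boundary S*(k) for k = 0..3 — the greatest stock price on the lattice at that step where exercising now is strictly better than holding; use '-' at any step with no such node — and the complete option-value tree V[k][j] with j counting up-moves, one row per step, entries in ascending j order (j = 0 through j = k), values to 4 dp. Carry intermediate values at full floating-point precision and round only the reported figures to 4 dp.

price = 5.4457
boundary = - - - 40.5957
tree:
5.4457
9.4607 1.6829
15.9308 3.4360 0.0000
25.6143 7.0155 0.0000 0.0000
34.4478 14.3239 0.0000 0.0000 0.0000

Δt=0.45950, u=1.27812, d=0.78240, q=0.49630, disc=e^(-rΔt)=0.97236
k=4 terminal: V=max(K-S,0) → 34.4478 14.3239 0.0000 0.0000 0.0000
k=3: j=0 S=40.5957 intr=25.6143 cont=23.7842 V=25.6143[EX]; j=1 S=66.3164 intr=0.0000 cont=7.0155 V=7.0155[hold]; j=2 S=108.3331 intr=0.0000 cont=0.0000 V=0.0000[hold]; j=3 S=176.9707 intr=0.0000 cont=0.0000 V=0.0000[hold]  S*(3)=40.5957
k=2: j=0 S=51.8861 intr=14.3239 cont=15.9308 V=15.9308[hold]; j=1 S=84.7600 intr=0.0000 cont=3.4360 V=3.4360[hold]; j=2 S=138.4622 intr=0.0000 cont=0.0000 V=0.0000[hold]  S*(2)=-
k=1: j=0 S=66.3164 intr=0.0000 cont=9.4607 V=9.4607[hold]; j=1 S=108.3331 intr=0.0000 cont=1.6829 V=1.6829[hold]  S*(1)=-
k=0: j=0 S=84.7600 intr=0.0000 cont=5.4457 V=5.4457[hold]  S*(0)=-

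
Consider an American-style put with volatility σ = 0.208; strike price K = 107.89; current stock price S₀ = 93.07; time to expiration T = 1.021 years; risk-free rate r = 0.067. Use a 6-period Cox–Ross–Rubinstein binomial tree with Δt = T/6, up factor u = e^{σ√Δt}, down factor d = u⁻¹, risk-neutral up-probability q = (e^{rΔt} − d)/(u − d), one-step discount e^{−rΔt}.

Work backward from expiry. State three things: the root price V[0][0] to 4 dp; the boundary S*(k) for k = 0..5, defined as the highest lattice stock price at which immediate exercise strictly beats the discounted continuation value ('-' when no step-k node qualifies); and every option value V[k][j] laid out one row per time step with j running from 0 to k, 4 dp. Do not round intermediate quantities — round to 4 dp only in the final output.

Δt=0.17017, u=1.08959, d=0.91778, q=0.54530, disc=e^(-rΔt)=0.98866
k=6 terminal: V=max(K-S,0) → 52.2704 41.8579 29.4961 14.8200 0.0000 0.0000 0.0000
k=5: j=0 S=60.6027 intr=47.2873 cont=46.0643 V=47.2873[EX]; j=1 S=71.9480 intr=35.9420 cont=34.7189 V=35.9420[EX]; j=2 S=85.4174 intr=22.4726 cont=21.2496 V=22.4726[EX]; j=3 S=101.4083 intr=6.4817 cont=6.6623 V=6.6623[hold]; j=4 S=120.3928 intr=0.0000 cont=0.0000 V=0.0000[hold]; j=5 S=142.9314 intr=0.0000 cont=0.0000 V=0.0000[hold]  S*(5)=85.4174
k=4: j=0 S=66.0321 intr=41.8579 cont=40.6348 V=41.8579[EX]; j=1 S=78.3939 intr=29.4961 cont=28.2730 V=29.4961[EX]; j=2 S=93.0700 intr=14.8200 cont=13.6942 V=14.8200[EX]; j=3 S=110.4936 intr=0.0000 cont=2.9950 V=2.9950[hold]; j=4 S=131.1789 intr=0.0000 cont=0.0000 V=0.0000[hold]  S*(4)=93.0700
k=3: j=0 S=71.9480 intr=35.9420 cont=34.7189 V=35.9420[EX]; j=1 S=85.4174 intr=22.4726 cont=21.2496 V=22.4726[EX]; j=2 S=101.4083 intr=6.4817 cont=8.2769 V=8.2769[hold]; j=3 S=120.3928 intr=0.0000 cont=1.3464 V=1.3464[hold]  S*(3)=85.4174
k=2: j=0 S=78.3939 intr=29.4961 cont=28.2730 V=29.4961[EX]; j=1 S=93.0700 intr=14.8200 cont=14.5647 V=14.8200[EX]; j=2 S=110.4936 intr=0.0000 cont=4.4467 V=4.4467[hold]  S*(2)=93.0700
k=1: j=0 S=85.4174 intr=22.4726 cont=21.2496 V=22.4726[EX]; j=1 S=101.4083 intr=6.4817 cont=9.0596 V=9.0596[hold]  S*(1)=85.4174
k=0: j=0 S=93.0700 intr=14.8200 cont=14.9867 V=14.9867[hold]  S*(0)=-

price = 14.9867
boundary = - 85.4174 93.0700 85.4174 93.0700 85.4174
tree:
14.9867
22.4726 9.0596
29.4961 14.8200 4.4467
35.9420 22.4726 8.2769 1.3464
41.8579 29.4961 14.8200 2.9950 0.0000
47.2873 35.9420 22.4726 6.6623 0.0000 0.0000
52.2704 41.8579 29.4961 14.8200 0.0000 0.0000 0.0000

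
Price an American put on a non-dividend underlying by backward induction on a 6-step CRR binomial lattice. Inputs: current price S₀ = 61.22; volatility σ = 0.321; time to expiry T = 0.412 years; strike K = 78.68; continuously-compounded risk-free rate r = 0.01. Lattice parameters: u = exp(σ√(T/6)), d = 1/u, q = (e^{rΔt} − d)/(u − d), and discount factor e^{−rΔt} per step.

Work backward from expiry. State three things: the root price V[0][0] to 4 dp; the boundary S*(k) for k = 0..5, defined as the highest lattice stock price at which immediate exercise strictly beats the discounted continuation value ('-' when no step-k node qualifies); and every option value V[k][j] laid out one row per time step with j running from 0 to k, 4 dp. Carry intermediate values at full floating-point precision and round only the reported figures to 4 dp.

params: Δt=0.06867 u=1.08775 d=0.91932 q=0.48306 e^(-rΔt)=0.99931
t_6 payoffs: 41.7221 34.9510 26.9394 17.4600 6.2438 0.0000 0.0000
t_5: node(5,0) S=40.2011 payoff=38.4789 vs cont=38.4249 → 38.4789 [stop]  node(5,1) S=47.5664 payoff=31.1136 vs cont=31.0596 → 31.1136 [stop]  node(5,2) S=56.2811 payoff=22.3989 vs cont=22.3449 → 22.3989 [stop]  node(5,3) S=66.5924 payoff=12.0876 vs cont=12.0336 → 12.0876 [stop]  node(5,4) S=78.7928 payoff=0.0000 vs cont=3.2255 → 3.2255 [wait]  node(5,5) S=93.2285 payoff=0.0000 vs cont=0.0000 → 0.0000 [wait]  ⇒ S*(5)=66.5924
t_4: node(4,0) S=43.7290 payoff=34.9510 vs cont=34.8970 → 34.9510 [stop]  node(4,1) S=51.7406 payoff=26.9394 vs cont=26.8854 → 26.9394 [stop]  node(4,2) S=61.2200 payoff=17.4600 vs cont=17.4060 → 17.4600 [stop]  node(4,3) S=72.4362 payoff=6.2438 vs cont=7.8013 → 7.8013 [wait]  node(4,4) S=85.7073 payoff=0.0000 vs cont=1.6662 → 1.6662 [wait]  ⇒ S*(4)=61.2200
t_3: node(3,0) S=47.5664 payoff=31.1136 vs cont=31.0596 → 31.1136 [stop]  node(3,1) S=56.2811 payoff=22.3989 vs cont=22.3449 → 22.3989 [stop]  node(3,2) S=66.5924 payoff=12.0876 vs cont=12.7855 → 12.7855 [wait]  node(3,3) S=78.7928 payoff=0.0000 vs cont=4.8344 → 4.8344 [wait]  ⇒ S*(3)=56.2811
t_2: node(2,0) S=51.7406 payoff=26.9394 vs cont=26.8854 → 26.9394 [stop]  node(2,1) S=61.2200 payoff=17.4600 vs cont=17.7429 → 17.7429 [wait]  node(2,2) S=72.4362 payoff=6.2438 vs cont=8.9385 → 8.9385 [wait]  ⇒ S*(2)=51.7406
t_1: node(1,0) S=56.2811 payoff=22.3989 vs cont=22.4815 → 22.4815 [wait]  node(1,1) S=66.5924 payoff=12.0876 vs cont=13.4805 → 13.4805 [wait]  ⇒ S*(1)=-
t_0: node(0,0) S=61.2200 payoff=17.4600 vs cont=18.1210 → 18.1210 [wait]  ⇒ S*(0)=-

price = 18.1210
boundary = - - 51.7406 56.2811 61.2200 66.5924
tree:
18.1210
22.4815 13.4805
26.9394 17.7429 8.9385
31.1136 22.3989 12.7855 4.8344
34.9510 26.9394 17.4600 7.8013 1.6662
38.4789 31.1136 22.3989 12.0876 3.2255 0.0000
41.7221 34.9510 26.9394 17.4600 6.2438 0.0000 0.0000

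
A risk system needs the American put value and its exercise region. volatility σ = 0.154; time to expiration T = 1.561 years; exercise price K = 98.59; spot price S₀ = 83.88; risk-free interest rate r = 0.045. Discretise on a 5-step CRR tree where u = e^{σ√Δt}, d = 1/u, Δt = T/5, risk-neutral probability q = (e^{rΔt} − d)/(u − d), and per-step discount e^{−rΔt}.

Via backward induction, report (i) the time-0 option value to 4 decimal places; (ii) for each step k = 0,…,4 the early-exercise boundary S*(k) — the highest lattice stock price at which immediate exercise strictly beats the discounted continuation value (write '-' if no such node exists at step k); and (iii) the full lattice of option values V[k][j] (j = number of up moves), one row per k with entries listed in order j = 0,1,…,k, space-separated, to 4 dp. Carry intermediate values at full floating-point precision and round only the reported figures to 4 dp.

price = 14.7100
boundary = 83.8800 76.9642 83.8800 76.9642 83.8800
tree:
14.7100
21.6258 8.7225
27.9715 14.7100 4.2498
33.7939 21.6258 8.0911 1.3464
39.1363 27.9715 14.7100 3.1076 0.0000
44.0382 33.7939 21.6258 7.1727 0.0000 0.0000

Δt=0.31220  u=1.08986  d=0.91755  q=0.56061  discount=0.98605
step 5 (expiry): payoffs max(K−S,0) = 44.0382 33.7939 21.6258 7.1727 0.0000 0.0000
step 4: (k=4,j=0): S=59.4537, (K−S)⁺=39.1363, hold=37.7609 ⇒ V=39.1363 exercise | (k=4,j=1): S=70.6185, (K−S)⁺=27.9715, hold=26.5961 ⇒ V=27.9715 exercise | (k=4,j=2): S=83.8800, (K−S)⁺=14.7100, hold=13.3346 ⇒ V=14.7100 exercise | (k=4,j=3): S=99.6318, (K−S)⁺=0.0000, hold=3.1076 ⇒ V=3.1076 continue | (k=4,j=4): S=118.3417, (K−S)⁺=0.0000, hold=0.0000 ⇒ V=0.0000 continue  boundary S*=83.8800
step 3: (k=3,j=0): S=64.7961, (K−S)⁺=33.7939, hold=32.4185 ⇒ V=33.7939 exercise | (k=3,j=1): S=76.9642, (K−S)⁺=21.6258, hold=20.2504 ⇒ V=21.6258 exercise | (k=3,j=2): S=91.4173, (K−S)⁺=7.1727, hold=8.0911 ⇒ V=8.0911 continue | (k=3,j=3): S=108.5845, (K−S)⁺=0.0000, hold=1.3464 ⇒ V=1.3464 continue  boundary S*=76.9642
step 2: (k=2,j=0): S=70.6185, (K−S)⁺=27.9715, hold=26.5961 ⇒ V=27.9715 exercise | (k=2,j=1): S=83.8800, (K−S)⁺=14.7100, hold=13.8423 ⇒ V=14.7100 exercise | (k=2,j=2): S=99.6318, (K−S)⁺=0.0000, hold=4.2498 ⇒ V=4.2498 continue  boundary S*=83.8800
step 1: (k=1,j=0): S=76.9642, (K−S)⁺=21.6258, hold=20.2504 ⇒ V=21.6258 exercise | (k=1,j=1): S=91.4173, (K−S)⁺=7.1727, hold=8.7225 ⇒ V=8.7225 continue  boundary S*=76.9642
step 0: (k=0,j=0): S=83.8800, (K−S)⁺=14.7100, hold=14.1913 ⇒ V=14.7100 exercise  boundary S*=83.8800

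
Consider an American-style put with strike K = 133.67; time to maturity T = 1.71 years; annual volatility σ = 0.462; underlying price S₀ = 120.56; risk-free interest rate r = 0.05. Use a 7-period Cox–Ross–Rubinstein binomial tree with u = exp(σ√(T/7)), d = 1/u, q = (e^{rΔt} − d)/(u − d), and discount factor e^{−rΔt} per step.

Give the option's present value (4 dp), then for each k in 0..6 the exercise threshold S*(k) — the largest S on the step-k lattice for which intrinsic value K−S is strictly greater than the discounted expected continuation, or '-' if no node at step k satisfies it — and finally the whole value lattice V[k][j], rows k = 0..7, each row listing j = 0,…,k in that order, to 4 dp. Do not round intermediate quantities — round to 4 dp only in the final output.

price = 32.0485
boundary = - - - 60.7710 76.3599 60.7710 76.3599
tree:
32.0485
43.7005 19.7387
57.5653 29.1984 9.5806
72.8990 41.7686 15.7780 2.8380
85.3054 57.3101 25.3242 5.4189 0.0000
95.1790 72.8990 39.1843 10.3468 0.0000 0.0000
103.0370 85.3054 57.3101 19.7562 0.0000 0.0000 0.0000
109.2907 95.1790 72.8990 37.7223 0.0000 0.0000 0.0000 0.0000

Δt=0.24429  u=1.25652  d=0.79585  q=0.46984  discount=0.98786
step 7 (expiry): payoffs max(K−S,0) = 109.2907 95.1790 72.8990 37.7223 0.0000 0.0000 0.0000 0.0000
step 6: (k=6,j=0): S=30.6330, (K−S)⁺=103.0370, hold=101.4142 ⇒ V=103.0370 exercise | (k=6,j=1): S=48.3646, (K−S)⁺=85.3054, hold=83.6826 ⇒ V=85.3054 exercise | (k=6,j=2): S=76.3599, (K−S)⁺=57.3101, hold=55.6873 ⇒ V=57.3101 exercise | (k=6,j=3): S=120.5600, (K−S)⁺=13.1100, hold=19.7562 ⇒ V=19.7562 continue | (k=6,j=4): S=190.3448, (K−S)⁺=0.0000, hold=0.0000 ⇒ V=0.0000 continue | (k=6,j=5): S=300.5237, (K−S)⁺=0.0000, hold=0.0000 ⇒ V=0.0000 continue | (k=6,j=6): S=474.4784, (K−S)⁺=0.0000, hold=0.0000 ⇒ V=0.0000 continue  boundary S*=76.3599
step 5: (k=5,j=0): S=38.4910, (K−S)⁺=95.1790, hold=93.5563 ⇒ V=95.1790 exercise | (k=5,j=1): S=60.7710, (K−S)⁺=72.8990, hold=71.2762 ⇒ V=72.8990 exercise | (k=5,j=2): S=95.9477, (K−S)⁺=37.7223, hold=39.1843 ⇒ V=39.1843 continue | (k=5,j=3): S=151.4859, (K−S)⁺=0.0000, hold=10.3468 ⇒ V=10.3468 continue | (k=5,j=4): S=239.1717, (K−S)⁺=0.0000, hold=0.0000 ⇒ V=0.0000 continue | (k=5,j=5): S=377.6135, (K−S)⁺=0.0000, hold=0.0000 ⇒ V=0.0000 continue  boundary S*=60.7710
step 4: (k=4,j=0): S=48.3646, (K−S)⁺=85.3054, hold=83.6826 ⇒ V=85.3054 exercise | (k=4,j=1): S=76.3599, (K−S)⁺=57.3101, hold=56.3659 ⇒ V=57.3101 exercise | (k=4,j=2): S=120.5600, (K−S)⁺=13.1100, hold=25.3242 ⇒ V=25.3242 continue | (k=4,j=3): S=190.3448, (K−S)⁺=0.0000, hold=5.4189 ⇒ V=5.4189 continue | (k=4,j=4): S=300.5237, (K−S)⁺=0.0000, hold=0.0000 ⇒ V=0.0000 continue  boundary S*=76.3599
step 3: (k=3,j=0): S=60.7710, (K−S)⁺=72.8990, hold=71.2762 ⇒ V=72.8990 exercise | (k=3,j=1): S=95.9477, (K−S)⁺=37.7223, hold=41.7686 ⇒ V=41.7686 continue | (k=3,j=2): S=151.4859, (K−S)⁺=0.0000, hold=15.7780 ⇒ V=15.7780 continue | (k=3,j=3): S=239.1717, (K−S)⁺=0.0000, hold=2.8380 ⇒ V=2.8380 continue  boundary S*=60.7710
step 2: (k=2,j=0): S=76.3599, (K−S)⁺=57.3101, hold=57.5653 ⇒ V=57.5653 continue | (k=2,j=1): S=120.5600, (K−S)⁺=13.1100, hold=29.1984 ⇒ V=29.1984 continue | (k=2,j=2): S=190.3448, (K−S)⁺=0.0000, hold=9.5806 ⇒ V=9.5806 continue  boundary S*=-
step 1: (k=1,j=0): S=95.9477, (K−S)⁺=37.7223, hold=43.7005 ⇒ V=43.7005 continue | (k=1,j=1): S=151.4859, (K−S)⁺=0.0000, hold=19.7387 ⇒ V=19.7387 continue  boundary S*=-
step 0: (k=0,j=0): S=120.5600, (K−S)⁺=13.1100, hold=32.0485 ⇒ V=32.0485 continue  boundary S*=-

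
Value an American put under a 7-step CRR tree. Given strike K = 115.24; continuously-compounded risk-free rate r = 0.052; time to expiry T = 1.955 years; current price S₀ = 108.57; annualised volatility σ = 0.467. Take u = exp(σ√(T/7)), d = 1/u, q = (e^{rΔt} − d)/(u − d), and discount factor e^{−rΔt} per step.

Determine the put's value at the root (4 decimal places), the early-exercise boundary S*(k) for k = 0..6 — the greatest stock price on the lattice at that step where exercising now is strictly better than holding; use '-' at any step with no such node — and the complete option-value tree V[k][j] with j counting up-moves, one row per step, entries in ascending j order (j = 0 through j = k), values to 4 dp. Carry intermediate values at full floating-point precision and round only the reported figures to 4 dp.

price = 27.2538
boundary = - - - 51.7799 66.2741 51.7799 66.2741
tree:
27.2538
37.3863 16.5853
49.6241 24.6410 7.9447
63.4601 35.4443 13.1281 2.2996
74.7844 48.9659 21.1785 4.3854 0.0000
83.6321 63.4601 33.0322 8.3631 0.0000 0.0000
90.5448 74.7844 48.9659 15.9487 0.0000 0.0000 0.0000
95.9457 83.6321 63.4601 30.4144 0.0000 0.0000 0.0000 0.0000

Δt=0.27929, u=1.27992, d=0.78130, q=0.46795, disc=e^(-rΔt)=0.98558
k=7 terminal: V=max(K-S,0) → 95.9457 83.6321 63.4601 30.4144 0.0000 0.0000 0.0000 0.0000
k=6: j=0 S=24.6952 intr=90.5448 cont=88.8833 V=90.5448[EX]; j=1 S=40.4556 intr=74.7844 cont=73.1229 V=74.7844[EX]; j=2 S=66.2741 intr=48.9659 cont=47.3044 V=48.9659[EX]; j=3 S=108.5700 intr=6.6700 cont=15.9487 V=15.9487[hold]; j=4 S=177.8589 intr=0.0000 cont=0.0000 V=0.0000[hold]; j=5 S=291.3678 intr=0.0000 cont=0.0000 V=0.0000[hold]; j=6 S=477.3174 intr=0.0000 cont=0.0000 V=0.0000[hold]  S*(6)=66.2741
k=5: j=0 S=31.6079 intr=83.6321 cont=81.9706 V=83.6321[EX]; j=1 S=51.7799 intr=63.4601 cont=61.7986 V=63.4601[EX]; j=2 S=84.8256 intr=30.4144 cont=33.0322 V=33.0322[hold]; j=3 S=138.9609 intr=0.0000 cont=8.3631 V=8.3631[hold]; j=4 S=227.6452 intr=0.0000 cont=0.0000 V=0.0000[hold]; j=5 S=372.9275 intr=0.0000 cont=0.0000 V=0.0000[hold]  S*(5)=51.7799
k=4: j=0 S=40.4556 intr=74.7844 cont=73.1229 V=74.7844[EX]; j=1 S=66.2741 intr=48.9659 cont=48.5117 V=48.9659[EX]; j=2 S=108.5700 intr=6.6700 cont=21.1785 V=21.1785[hold]; j=3 S=177.8589 intr=0.0000 cont=4.3854 V=4.3854[hold]; j=4 S=291.3678 intr=0.0000 cont=0.0000 V=0.0000[hold]  S*(4)=66.2741
k=3: j=0 S=51.7799 intr=63.4601 cont=61.7986 V=63.4601[EX]; j=1 S=84.8256 intr=30.4144 cont=35.4443 V=35.4443[hold]; j=2 S=138.9609 intr=0.0000 cont=13.1281 V=13.1281[hold]; j=3 S=227.6452 intr=0.0000 cont=2.2996 V=2.2996[hold]  S*(3)=51.7799
k=2: j=0 S=66.2741 intr=48.9659 cont=49.6241 V=49.6241[hold]; j=1 S=108.5700 intr=6.6700 cont=24.6410 V=24.6410[hold]; j=2 S=177.8589 intr=0.0000 cont=7.9447 V=7.9447[hold]  S*(2)=-
k=1: j=0 S=84.8256 intr=30.4144 cont=37.3863 V=37.3863[hold]; j=1 S=138.9609 intr=0.0000 cont=16.5853 V=16.5853[hold]  S*(1)=-
k=0: j=0 S=108.5700 intr=6.6700 cont=27.2538 V=27.2538[hold]  S*(0)=-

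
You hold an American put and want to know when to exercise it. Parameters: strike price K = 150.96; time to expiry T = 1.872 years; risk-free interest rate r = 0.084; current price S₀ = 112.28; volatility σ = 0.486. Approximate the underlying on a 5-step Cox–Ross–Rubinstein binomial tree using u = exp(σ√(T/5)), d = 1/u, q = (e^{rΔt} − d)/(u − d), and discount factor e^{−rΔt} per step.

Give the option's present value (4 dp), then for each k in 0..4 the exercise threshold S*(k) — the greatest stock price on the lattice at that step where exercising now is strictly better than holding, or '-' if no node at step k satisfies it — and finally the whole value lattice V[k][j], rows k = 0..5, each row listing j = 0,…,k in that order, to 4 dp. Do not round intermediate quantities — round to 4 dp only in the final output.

Δt=0.37440, u=1.34632, d=0.74277, q=0.47913, disc=e^(-rΔt)=0.96904
k=5 terminal: V=max(K-S,0) → 125.5759 104.9494 67.5623 0.0000 0.0000 0.0000
k=4: j=0 S=34.1751 intr=116.7849 cont=112.1112 V=116.7849[EX]; j=1 S=61.9450 intr=89.0150 cont=84.3413 V=89.0150[EX]; j=2 S=112.2800 intr=38.6800 cont=34.1013 V=38.6800[EX]; j=3 S=203.5162 intr=0.0000 cont=0.0000 V=0.0000[hold]; j=4 S=368.8887 intr=0.0000 cont=0.0000 V=0.0000[hold]  S*(4)=112.2800
k=3: j=0 S=46.0106 intr=104.9494 cont=100.2757 V=104.9494[EX]; j=1 S=83.3977 intr=67.5623 cont=62.8885 V=67.5623[EX]; j=2 S=151.1648 intr=0.0000 cont=19.5233 V=19.5233[hold]; j=3 S=273.9978 intr=0.0000 cont=0.0000 V=0.0000[hold]  S*(3)=83.3977
k=2: j=0 S=61.9450 intr=89.0150 cont=84.3413 V=89.0150[EX]; j=1 S=112.2800 intr=38.6800 cont=43.1660 V=43.1660[hold]; j=2 S=203.5162 intr=0.0000 cont=9.8542 V=9.8542[hold]  S*(2)=61.9450
k=1: j=0 S=83.3977 intr=67.5623 cont=64.9714 V=67.5623[EX]; j=1 S=151.1648 intr=0.0000 cont=26.3629 V=26.3629[hold]  S*(1)=83.3977
k=0: j=0 S=112.2800 intr=38.6800 cont=46.3416 V=46.3416[hold]  S*(0)=-

price = 46.3416
boundary = - 83.3977 61.9450 83.3977 112.2800
tree:
46.3416
67.5623 26.3629
89.0150 43.1660 9.8542
104.9494 67.5623 19.5233 0.0000
116.7849 89.0150 38.6800 0.0000 0.0000
125.5759 104.9494 67.5623 0.0000 0.0000 0.0000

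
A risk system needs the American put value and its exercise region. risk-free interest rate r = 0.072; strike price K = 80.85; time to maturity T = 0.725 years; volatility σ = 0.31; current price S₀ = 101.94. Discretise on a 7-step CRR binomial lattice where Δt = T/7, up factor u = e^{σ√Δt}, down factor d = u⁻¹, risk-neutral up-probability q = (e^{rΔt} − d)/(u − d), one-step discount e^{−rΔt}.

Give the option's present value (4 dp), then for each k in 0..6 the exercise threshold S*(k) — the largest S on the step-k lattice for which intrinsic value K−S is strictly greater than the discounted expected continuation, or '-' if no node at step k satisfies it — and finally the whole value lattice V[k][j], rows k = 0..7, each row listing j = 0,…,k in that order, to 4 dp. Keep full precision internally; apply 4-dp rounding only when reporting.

price = 1.8858
boundary = - - - - - 61.9022 68.3965
tree:
1.8858
3.1760 0.6863
5.2275 1.2712 0.1400
8.3615 2.3231 0.2893 0.0000
12.8941 4.1726 0.5978 0.0000 0.0000
18.9478 7.3247 1.2356 0.0000 0.0000 0.0000
24.8255 12.4535 2.5537 0.0000 0.0000 0.0000 0.0000
30.1450 18.9478 5.2779 0.0000 0.0000 0.0000 0.0000 0.0000

Δt=0.10357  u=1.10491  d=0.90505  q=0.51253  discount=0.99257
step 7 (expiry): payoffs max(K−S,0) = 30.1450 18.9478 5.2779 0.0000 0.0000 0.0000 0.0000 0.0000
step 6: (k=6,j=0): S=56.0245, (K−S)⁺=24.8255, hold=24.2248 ⇒ V=24.8255 exercise | (k=6,j=1): S=68.3965, (K−S)⁺=12.4535, hold=11.8529 ⇒ V=12.4535 exercise | (k=6,j=2): S=83.5005, (K−S)⁺=0.0000, hold=2.5537 ⇒ V=2.5537 continue | (k=6,j=3): S=101.9400, (K−S)⁺=0.0000, hold=0.0000 ⇒ V=0.0000 continue | (k=6,j=4): S=124.4515, (K−S)⁺=0.0000, hold=0.0000 ⇒ V=0.0000 continue | (k=6,j=5): S=151.9342, (K−S)⁺=0.0000, hold=0.0000 ⇒ V=0.0000 continue | (k=6,j=6): S=185.4860, (K−S)⁺=0.0000, hold=0.0000 ⇒ V=0.0000 continue  boundary S*=68.3965
step 5: (k=5,j=0): S=61.9022, (K−S)⁺=18.9478, hold=18.3472 ⇒ V=18.9478 exercise | (k=5,j=1): S=75.5721, (K−S)⁺=5.2779, hold=7.3247 ⇒ V=7.3247 continue | (k=5,j=2): S=92.2607, (K−S)⁺=0.0000, hold=1.2356 ⇒ V=1.2356 continue | (k=5,j=3): S=112.6347, (K−S)⁺=0.0000, hold=0.0000 ⇒ V=0.0000 continue | (k=5,j=4): S=137.5080, (K−S)⁺=0.0000, hold=0.0000 ⇒ V=0.0000 continue | (k=5,j=5): S=167.8739, (K−S)⁺=0.0000, hold=0.0000 ⇒ V=0.0000 continue  boundary S*=61.9022
step 4: (k=4,j=0): S=68.3965, (K−S)⁺=12.4535, hold=12.8941 ⇒ V=12.8941 continue | (k=4,j=1): S=83.5005, (K−S)⁺=0.0000, hold=4.1726 ⇒ V=4.1726 continue | (k=4,j=2): S=101.9400, (K−S)⁺=0.0000, hold=0.5978 ⇒ V=0.5978 continue | (k=4,j=3): S=124.4515, (K−S)⁺=0.0000, hold=0.0000 ⇒ V=0.0000 continue | (k=4,j=4): S=151.9342, (K−S)⁺=0.0000, hold=0.0000 ⇒ V=0.0000 continue  boundary S*=-
step 3: (k=3,j=0): S=75.5721, (K−S)⁺=5.2779, hold=8.3615 ⇒ V=8.3615 continue | (k=3,j=1): S=92.2607, (K−S)⁺=0.0000, hold=2.3231 ⇒ V=2.3231 continue | (k=3,j=2): S=112.6347, (K−S)⁺=0.0000, hold=0.2893 ⇒ V=0.2893 continue | (k=3,j=3): S=137.5080, (K−S)⁺=0.0000, hold=0.0000 ⇒ V=0.0000 continue  boundary S*=-
step 2: (k=2,j=0): S=83.5005, (K−S)⁺=0.0000, hold=5.2275 ⇒ V=5.2275 continue | (k=2,j=1): S=101.9400, (K−S)⁺=0.0000, hold=1.2712 ⇒ V=1.2712 continue | (k=2,j=2): S=124.4515, (K−S)⁺=0.0000, hold=0.1400 ⇒ V=0.1400 continue  boundary S*=-
step 1: (k=1,j=0): S=92.2607, (K−S)⁺=0.0000, hold=3.1760 ⇒ V=3.1760 continue | (k=1,j=1): S=112.6347, (K−S)⁺=0.0000, hold=0.6863 ⇒ V=0.6863 continue  boundary S*=-
step 0: (k=0,j=0): S=101.9400, (K−S)⁺=0.0000, hold=1.8858 ⇒ V=1.8858 continue  boundary S*=-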